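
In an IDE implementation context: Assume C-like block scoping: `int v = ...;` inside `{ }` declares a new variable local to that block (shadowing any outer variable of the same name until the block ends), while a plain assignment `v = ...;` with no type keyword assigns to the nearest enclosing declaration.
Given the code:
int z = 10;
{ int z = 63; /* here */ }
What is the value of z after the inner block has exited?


Analyzing scoping rules:
Outer scope: declares z = 10
Inner block: 'int z = 63;' declares a NEW z that shadows the outer one
When the block exits the inner z goes out of scope; the outer z was never modified -> 10
Result: 10

10


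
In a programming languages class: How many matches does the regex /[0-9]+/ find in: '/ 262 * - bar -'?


Pattern: /[0-9]+/ (int literals)
Input: '/ 262 * - bar -'
Scanning for matches:
  Match 1: '262'
Total matches: 1

1


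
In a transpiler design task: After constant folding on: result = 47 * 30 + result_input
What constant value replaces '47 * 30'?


Identifying constant sub-expression:
  Original: result = 47 * 30 + result_input
  47 and 30 are both compile-time constants
  Evaluating: 47 * 30 = 1410
  After folding: result = 1410 + result_input

1410


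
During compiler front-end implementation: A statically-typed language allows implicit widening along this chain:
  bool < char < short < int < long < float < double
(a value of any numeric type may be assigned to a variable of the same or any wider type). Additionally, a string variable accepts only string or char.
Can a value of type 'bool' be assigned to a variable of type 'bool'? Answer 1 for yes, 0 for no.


Target variable type: bool
Source value type: bool
Numeric ranks: bool=0, bool=0
Widening allowed iff rank(source) <= rank(target): 0 <= 0? Yes
Result: 1

1


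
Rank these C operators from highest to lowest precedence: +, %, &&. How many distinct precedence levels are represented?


Looking up precedence for each operator:
  + -> precedence 5
  % -> precedence 6
  && -> precedence 2
Sorted highest to lowest: %, +, &&
Distinct precedence values: [6, 5, 2]
Number of distinct levels: 3

3


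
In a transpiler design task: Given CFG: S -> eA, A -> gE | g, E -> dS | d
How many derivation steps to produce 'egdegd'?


Grammar: S -> eA, A -> gE | g, E -> dS | d
Deriving 'egdegd':
Step 1: S -> eA => eA
Step 2: A -> gE => egE
Step 3: E -> dS => egdS
Step 4: S -> eA => egdeA
Step 5: A -> gE => egdegE
Step 6: E -> d => egdegd
Total derivation steps: 6

6


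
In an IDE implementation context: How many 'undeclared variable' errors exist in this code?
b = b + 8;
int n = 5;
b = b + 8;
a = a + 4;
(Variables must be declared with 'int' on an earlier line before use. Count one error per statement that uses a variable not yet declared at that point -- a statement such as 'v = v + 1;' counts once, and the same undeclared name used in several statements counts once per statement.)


Scanning code line by line:
  Line 1: use 'b' -> ERROR (undeclared)
  Line 2: declare 'n' -> declared = ['n']
  Line 3: use 'b' -> ERROR (undeclared)
  Line 4: use 'a' -> ERROR (undeclared)
Total undeclared variable errors: 3

3


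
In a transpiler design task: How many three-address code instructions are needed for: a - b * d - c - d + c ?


Expression: a - b * d - c - d + c
Generating three-address code (respecting * over +/- precedence):
  Instruction 1: t1 = b * d
  Instruction 2: t2 = a - t1
  Instruction 3: t3 = t2 - c
  Instruction 4: t4 = t3 - d
  Instruction 5: t5 = t4 + c
Total instructions: 5

5


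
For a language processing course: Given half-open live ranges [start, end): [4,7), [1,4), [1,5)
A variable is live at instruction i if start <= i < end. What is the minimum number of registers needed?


Live ranges:
  Var0: [4, 7)
  Var1: [1, 4)
  Var2: [1, 5)
Sweep-line events (position, delta, active):
  pos=1 start -> active=1
  pos=1 start -> active=2
  pos=4 end -> active=1
  pos=4 start -> active=2
  pos=5 end -> active=1
  pos=7 end -> active=0
Maximum simultaneous active: 2
Minimum registers needed: 2

2


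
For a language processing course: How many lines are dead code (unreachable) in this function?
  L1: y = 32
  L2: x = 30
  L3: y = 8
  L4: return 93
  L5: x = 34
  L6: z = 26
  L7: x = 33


Analyzing control flow:
  L1: reachable (before return)
  L2: reachable (before return)
  L3: reachable (before return)
  L4: reachable (return statement)
  L5: DEAD (after return at L4)
  L6: DEAD (after return at L4)
  L7: DEAD (after return at L4)
Return at L4, total lines = 7
Dead lines: L5 through L7
Count: 3

3


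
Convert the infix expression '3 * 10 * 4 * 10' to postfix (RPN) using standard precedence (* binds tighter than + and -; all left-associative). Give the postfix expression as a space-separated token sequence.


Applying the shunting-yard algorithm:
  Operand 3 -> output
  Push '*' onto operator stack -> op-stack: [*]
  Operand 10 -> output
  See '*' (prec 2); top '*' (prec 2) >= it -> pop '*' to output
  Push '*' onto operator stack -> op-stack: [*]
  Operand 4 -> output
  See '*' (prec 2); top '*' (prec 2) >= it -> pop '*' to output
  Push '*' onto operator stack -> op-stack: [*]
  Operand 10 -> output
  End of input: pop '*' to output
Postfix result: 3 10 * 4 * 10 *

3 10 * 4 * 10 *


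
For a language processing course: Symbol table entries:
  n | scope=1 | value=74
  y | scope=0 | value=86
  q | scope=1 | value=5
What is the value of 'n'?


Searching symbol table for 'n':
  n | scope=1 | value=74 <- MATCH
  y | scope=0 | value=86
  q | scope=1 | value=5
Found 'n' at scope 1 with value 74

74


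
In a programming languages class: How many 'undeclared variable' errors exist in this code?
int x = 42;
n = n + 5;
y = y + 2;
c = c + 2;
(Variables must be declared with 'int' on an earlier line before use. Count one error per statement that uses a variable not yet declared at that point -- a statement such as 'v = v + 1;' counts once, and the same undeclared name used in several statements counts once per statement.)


Scanning code line by line:
  Line 1: declare 'x' -> declared = ['x']
  Line 2: use 'n' -> ERROR (undeclared)
  Line 3: use 'y' -> ERROR (undeclared)
  Line 4: use 'c' -> ERROR (undeclared)
Total undeclared variable errors: 3

3


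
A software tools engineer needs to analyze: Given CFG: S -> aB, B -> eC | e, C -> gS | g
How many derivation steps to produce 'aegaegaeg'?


Grammar: S -> aB, B -> eC | e, C -> gS | g
Deriving 'aegaegaeg':
Step 1: S -> aB => aB
Step 2: B -> eC => aeC
Step 3: C -> gS => aegS
Step 4: S -> aB => aegaB
Step 5: B -> eC => aegaeC
Step 6: C -> gS => aegaegS
Step 7: S -> aB => aegaegaB
Step 8: B -> eC => aegaegaeC
Step 9: C -> g => aegaegaeg
Total derivation steps: 9

9


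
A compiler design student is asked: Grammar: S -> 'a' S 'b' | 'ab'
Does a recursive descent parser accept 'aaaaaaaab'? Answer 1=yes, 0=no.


Grammar accepts strings of the form a^n b^n (n >= 1)
Word: 'aaaaaaaab'
Counting: 8 a's and 1 b's
Check: 8 == 1? No
Mismatch: a-count != b-count
Rejected

0


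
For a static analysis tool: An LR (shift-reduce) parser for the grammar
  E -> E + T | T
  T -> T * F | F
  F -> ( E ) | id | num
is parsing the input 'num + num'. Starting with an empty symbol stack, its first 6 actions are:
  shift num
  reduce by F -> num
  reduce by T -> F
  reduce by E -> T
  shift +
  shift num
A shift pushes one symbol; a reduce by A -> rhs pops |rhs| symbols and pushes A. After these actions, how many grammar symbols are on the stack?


Tracking the symbol stack through each action:
  Action 1: shift 'num' : push -> stack = [num] (size 1)
  Action 2: reduce by F -> num : pop 1, push F -> stack = [F] (size 1)
  Action 3: reduce by T -> F : pop 1, push T -> stack = [T] (size 1)
  Action 4: reduce by E -> T : pop 1, push E -> stack = [E] (size 1)
  Action 5: shift '+' : push -> stack = [E, +] (size 2)
  Action 6: shift 'num' : push -> stack = [E, +, num] (size 3)
Final stack size: 3

3


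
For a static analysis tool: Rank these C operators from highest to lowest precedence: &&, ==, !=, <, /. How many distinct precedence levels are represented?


Looking up precedence for each operator:
  && -> precedence 2
  == -> precedence 3
  != -> precedence 3
  < -> precedence 4
  / -> precedence 6
Sorted highest to lowest: /, <, ==, !=, &&
Distinct precedence values: [6, 4, 3, 2]
Number of distinct levels: 4

4


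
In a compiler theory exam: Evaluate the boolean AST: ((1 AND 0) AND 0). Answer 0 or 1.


Step 1: Evaluate inner node
  1 AND 0 = 0
Step 2: Evaluate root node
  0 AND 0 = 0

0


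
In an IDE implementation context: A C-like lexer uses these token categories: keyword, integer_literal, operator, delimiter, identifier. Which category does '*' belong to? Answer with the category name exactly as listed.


Token: '*'
Checking categories:
  identifier: no
  integer_literal: no
  operator: YES
  keyword: no
  delimiter: no
Category: operator

operator


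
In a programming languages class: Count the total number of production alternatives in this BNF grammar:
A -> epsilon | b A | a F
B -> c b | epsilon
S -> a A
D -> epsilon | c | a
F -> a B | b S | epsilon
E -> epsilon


Counting alternatives per rule:
  A: 3 alternative(s)
  B: 2 alternative(s)
  S: 1 alternative(s)
  D: 3 alternative(s)
  F: 3 alternative(s)
  E: 1 alternative(s)
Sum: 3 + 2 + 1 + 3 + 3 + 1 = 13

13


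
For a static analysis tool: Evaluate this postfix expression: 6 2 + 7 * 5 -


Processing tokens left to right:
Push 6, Push 2
Pop 6 and 2, compute 6 + 2 = 8, push 8
Push 7
Pop 8 and 7, compute 8 * 7 = 56, push 56
Push 5
Pop 56 and 5, compute 56 - 5 = 51, push 51
Stack result: 51

51


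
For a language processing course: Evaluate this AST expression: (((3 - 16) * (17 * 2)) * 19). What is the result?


Expression: (((3 - 16) * (17 * 2)) * 19)
Evaluating step by step:
  3 - 16 = -13
  17 * 2 = 34
  -13 * 34 = -442
  -442 * 19 = -8398
Result: -8398

-8398


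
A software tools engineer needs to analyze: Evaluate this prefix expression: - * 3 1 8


Parsing prefix expression: - * 3 1 8
Step 1: Innermost operation '* 3 1'
  3 * 1 = 3
Step 2: Outer operation '- [3] 8'
  3 - 8 = -5

-5


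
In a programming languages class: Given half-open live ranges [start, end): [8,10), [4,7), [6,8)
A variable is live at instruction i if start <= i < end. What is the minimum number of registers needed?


Live ranges:
  Var0: [8, 10)
  Var1: [4, 7)
  Var2: [6, 8)
Sweep-line events (position, delta, active):
  pos=4 start -> active=1
  pos=6 start -> active=2
  pos=7 end -> active=1
  pos=8 end -> active=0
  pos=8 start -> active=1
  pos=10 end -> active=0
Maximum simultaneous active: 2
Minimum registers needed: 2

2


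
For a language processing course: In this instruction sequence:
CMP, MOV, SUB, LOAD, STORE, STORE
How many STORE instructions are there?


Scanning instruction sequence for STORE:
  Position 1: CMP
  Position 2: MOV
  Position 3: SUB
  Position 4: LOAD
  Position 5: STORE <- MATCH
  Position 6: STORE <- MATCH
Matches at positions: [5, 6]
Total STORE count: 2

2


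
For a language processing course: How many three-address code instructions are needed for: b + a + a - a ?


Expression: b + a + a - a
Generating three-address code (respecting * over +/- precedence):
  Instruction 1: t1 = b + a
  Instruction 2: t2 = t1 + a
  Instruction 3: t3 = t2 - a
Total instructions: 3

3


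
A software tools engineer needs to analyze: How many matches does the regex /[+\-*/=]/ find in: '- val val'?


Pattern: /[+\-*/=]/ (operators)
Input: '- val val'
Scanning for matches:
  Match 1: '-'
Total matches: 1

1


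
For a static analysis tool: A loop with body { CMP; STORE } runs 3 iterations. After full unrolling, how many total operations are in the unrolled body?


Loop body operations: CMP, STORE (2 ops per iteration)
Unrolling 3 iterations:
  Iteration 1: CMP, STORE (2 ops)
  Iteration 2: CMP, STORE (2 ops)
  Iteration 3: CMP, STORE (2 ops)
Total: 3 iterations * 2 ops/iter = 6 operations

6


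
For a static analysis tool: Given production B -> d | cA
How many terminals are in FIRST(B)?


Production: B -> d | cA
Examining each alternative for leading terminals:
  B -> d : first terminal = 'd'
  B -> cA : first terminal = 'c'
FIRST(B) = {c, d}
Count: 2

2


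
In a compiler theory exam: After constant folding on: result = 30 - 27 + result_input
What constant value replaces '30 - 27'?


Identifying constant sub-expression:
  Original: result = 30 - 27 + result_input
  30 and 27 are both compile-time constants
  Evaluating: 30 - 27 = 3
  After folding: result = 3 + result_input

3


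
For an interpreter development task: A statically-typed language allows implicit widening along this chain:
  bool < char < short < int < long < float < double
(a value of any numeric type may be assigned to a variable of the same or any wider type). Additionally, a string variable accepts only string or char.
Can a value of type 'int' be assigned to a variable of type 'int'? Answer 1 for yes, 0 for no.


Target variable type: int
Source value type: int
Numeric ranks: int=3, int=3
Widening allowed iff rank(source) <= rank(target): 3 <= 3? Yes
Result: 1

1


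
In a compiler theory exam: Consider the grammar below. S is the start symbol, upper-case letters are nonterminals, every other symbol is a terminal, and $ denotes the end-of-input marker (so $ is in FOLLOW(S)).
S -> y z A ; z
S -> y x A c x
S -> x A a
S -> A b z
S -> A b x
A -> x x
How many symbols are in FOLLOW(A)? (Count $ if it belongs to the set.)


S is the start symbol and does not occur in any rule body, so FOLLOW(S) = {$}.
Examining every occurrence of A in a rule body:
  S -> y z A ; z : A is followed by terminal ';' -> add ';'
  S -> y x A c x : A is followed by terminal 'c' -> add 'c'
  S -> x A a : A is followed by terminal 'a' -> add 'a'
  S -> A b z : A is followed by terminal 'b' -> add 'b'
  S -> A b x : A is followed by terminal 'b' -> add 'b' (already in the set)
  A -> x x : A does not occur in the body -> contributes nothing
FOLLOW(A) = {;, a, b, c}
Count: 4

4


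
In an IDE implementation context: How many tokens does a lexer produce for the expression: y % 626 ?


Scanning 'y % 626'
Token 1: 'y' -> identifier
Token 2: '%' -> operator
Token 3: '626' -> integer_literal
Total tokens: 3

3


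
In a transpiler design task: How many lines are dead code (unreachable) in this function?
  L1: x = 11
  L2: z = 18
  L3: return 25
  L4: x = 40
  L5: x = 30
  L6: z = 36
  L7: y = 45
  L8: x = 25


Analyzing control flow:
  L1: reachable (before return)
  L2: reachable (before return)
  L3: reachable (return statement)
  L4: DEAD (after return at L3)
  L5: DEAD (after return at L3)
  L6: DEAD (after return at L3)
  L7: DEAD (after return at L3)
  L8: DEAD (after return at L3)
Return at L3, total lines = 8
Dead lines: L4 through L8
Count: 5

5


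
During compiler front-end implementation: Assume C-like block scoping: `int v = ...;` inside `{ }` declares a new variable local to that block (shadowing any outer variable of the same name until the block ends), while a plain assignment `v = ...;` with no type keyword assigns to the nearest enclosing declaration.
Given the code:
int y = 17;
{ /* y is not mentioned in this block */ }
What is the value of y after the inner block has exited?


Analyzing scoping rules:
Outer scope: declares y = 17
Inner block: y is neither redeclared nor assigned -> unchanged
After the block -> 17
Result: 17

17


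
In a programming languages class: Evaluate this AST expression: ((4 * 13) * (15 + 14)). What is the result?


Expression: ((4 * 13) * (15 + 14))
Evaluating step by step:
  4 * 13 = 52
  15 + 14 = 29
  52 * 29 = 1508
Result: 1508

1508


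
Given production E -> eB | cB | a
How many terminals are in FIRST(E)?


Production: E -> eB | cB | a
Examining each alternative for leading terminals:
  E -> eB : first terminal = 'e'
  E -> cB : first terminal = 'c'
  E -> a : first terminal = 'a'
FIRST(E) = {a, c, e}
Count: 3

3


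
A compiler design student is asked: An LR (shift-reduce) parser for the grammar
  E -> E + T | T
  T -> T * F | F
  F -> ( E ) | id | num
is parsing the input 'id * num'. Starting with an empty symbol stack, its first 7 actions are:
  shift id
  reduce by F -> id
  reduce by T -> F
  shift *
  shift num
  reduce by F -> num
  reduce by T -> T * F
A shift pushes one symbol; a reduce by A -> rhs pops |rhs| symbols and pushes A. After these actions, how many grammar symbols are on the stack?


Tracking the symbol stack through each action:
  Action 1: shift 'id' : push -> stack = [id] (size 1)
  Action 2: reduce by F -> id : pop 1, push F -> stack = [F] (size 1)
  Action 3: reduce by T -> F : pop 1, push T -> stack = [T] (size 1)
  Action 4: shift '*' : push -> stack = [T, *] (size 2)
  Action 5: shift 'num' : push -> stack = [T, *, num] (size 3)
  Action 6: reduce by F -> num : pop 1, push F -> stack = [T, *, F] (size 3)
  Action 7: reduce by T -> T * F : pop 3, push T -> stack = [T] (size 1)
Final stack size: 1

1


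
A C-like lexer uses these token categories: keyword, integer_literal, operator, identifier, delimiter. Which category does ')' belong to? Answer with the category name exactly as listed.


Token: ')'
Checking categories:
  identifier: no
  integer_literal: no
  operator: no
  keyword: no
  delimiter: YES
Category: delimiter

delimiter


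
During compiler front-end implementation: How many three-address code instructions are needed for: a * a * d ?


Expression: a * a * d
Generating three-address code (respecting * over +/- precedence):
  Instruction 1: t1 = a * a
  Instruction 2: t2 = t1 * d
Total instructions: 2

2


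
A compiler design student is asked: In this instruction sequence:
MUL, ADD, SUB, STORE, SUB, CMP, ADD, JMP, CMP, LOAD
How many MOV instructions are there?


Scanning instruction sequence for MOV:
  Position 1: MUL
  Position 2: ADD
  Position 3: SUB
  Position 4: STORE
  Position 5: SUB
  Position 6: CMP
  Position 7: ADD
  Position 8: JMP
  Position 9: CMP
  Position 10: LOAD
Matches at positions: []
Total MOV count: 0

0


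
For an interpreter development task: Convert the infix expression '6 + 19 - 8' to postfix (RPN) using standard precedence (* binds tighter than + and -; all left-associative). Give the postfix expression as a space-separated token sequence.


Applying the shunting-yard algorithm:
  Operand 6 -> output
  Push '+' onto operator stack -> op-stack: [+]
  Operand 19 -> output
  See '-' (prec 1); top '+' (prec 1) >= it -> pop '+' to output
  Push '-' onto operator stack -> op-stack: [-]
  Operand 8 -> output
  End of input: pop '-' to output
Postfix result: 6 19 + 8 -

6 19 + 8 -


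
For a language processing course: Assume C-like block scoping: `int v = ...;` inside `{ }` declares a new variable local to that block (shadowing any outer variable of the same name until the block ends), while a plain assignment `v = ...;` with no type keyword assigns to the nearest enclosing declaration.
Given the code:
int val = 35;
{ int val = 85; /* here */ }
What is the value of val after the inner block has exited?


Analyzing scoping rules:
Outer scope: declares val = 35
Inner block: 'int val = 85;' declares a NEW val that shadows the outer one
When the block exits the inner val goes out of scope; the outer val was never modified -> 35
Result: 35

35


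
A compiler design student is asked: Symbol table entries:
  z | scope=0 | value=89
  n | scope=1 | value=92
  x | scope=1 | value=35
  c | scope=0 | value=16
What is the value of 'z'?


Searching symbol table for 'z':
  z | scope=0 | value=89 <- MATCH
  n | scope=1 | value=92
  x | scope=1 | value=35
  c | scope=0 | value=16
Found 'z' at scope 0 with value 89

89


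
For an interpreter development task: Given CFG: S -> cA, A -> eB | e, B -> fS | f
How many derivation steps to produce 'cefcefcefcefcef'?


Grammar: S -> cA, A -> eB | e, B -> fS | f
Deriving 'cefcefcefcefcef':
Step 1: S -> cA => cA
Step 2: A -> eB => ceB
Step 3: B -> fS => cefS
Step 4: S -> cA => cefcA
Step 5: A -> eB => cefceB
Step 6: B -> fS => cefcefS
Step 7: S -> cA => cefcefcA
Step 8: A -> eB => cefcefceB
Step 9: B -> fS => cefcefcefS
Step 10: S -> cA => cefcefcefcA
Step 11: A -> eB => cefcefcefceB
Step 12: B -> fS => cefcefcefcefS
Step 13: S -> cA => cefcefcefcefcA
Step 14: A -> eB => cefcefcefcefceB
Step 15: B -> f => cefcefcefcefcef
Total derivation steps: 15

15


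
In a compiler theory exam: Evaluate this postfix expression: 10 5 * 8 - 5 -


Processing tokens left to right:
Push 10, Push 5
Pop 10 and 5, compute 10 * 5 = 50, push 50
Push 8
Pop 50 and 8, compute 50 - 8 = 42, push 42
Push 5
Pop 42 and 5, compute 42 - 5 = 37, push 37
Stack result: 37

37


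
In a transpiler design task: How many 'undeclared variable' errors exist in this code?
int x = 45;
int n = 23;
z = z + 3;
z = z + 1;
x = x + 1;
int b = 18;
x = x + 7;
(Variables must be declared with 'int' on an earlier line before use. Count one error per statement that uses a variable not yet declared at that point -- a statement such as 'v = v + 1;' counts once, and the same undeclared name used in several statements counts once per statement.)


Scanning code line by line:
  Line 1: declare 'x' -> declared = ['x']
  Line 2: declare 'n' -> declared = ['n', 'x']
  Line 3: use 'z' -> ERROR (undeclared)
  Line 4: use 'z' -> ERROR (undeclared)
  Line 5: use 'x' -> OK (declared)
  Line 6: declare 'b' -> declared = ['b', 'n', 'x']
  Line 7: use 'x' -> OK (declared)
Total undeclared variable errors: 2

2


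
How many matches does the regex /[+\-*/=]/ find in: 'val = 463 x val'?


Pattern: /[+\-*/=]/ (operators)
Input: 'val = 463 x val'
Scanning for matches:
  Match 1: '='
Total matches: 1

1


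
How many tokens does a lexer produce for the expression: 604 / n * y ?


Scanning '604 / n * y'
Token 1: '604' -> integer_literal
Token 2: '/' -> operator
Token 3: 'n' -> identifier
Token 4: '*' -> operator
Token 5: 'y' -> identifier
Total tokens: 5

5


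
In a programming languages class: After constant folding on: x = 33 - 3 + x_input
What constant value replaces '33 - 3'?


Identifying constant sub-expression:
  Original: x = 33 - 3 + x_input
  33 and 3 are both compile-time constants
  Evaluating: 33 - 3 = 30
  After folding: x = 30 + x_input

30


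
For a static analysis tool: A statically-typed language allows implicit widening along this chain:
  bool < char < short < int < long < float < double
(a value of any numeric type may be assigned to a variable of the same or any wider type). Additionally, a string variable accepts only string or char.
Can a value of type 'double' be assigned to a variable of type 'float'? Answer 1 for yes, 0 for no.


Target variable type: float
Source value type: double
Numeric ranks: double=6, float=5
Widening allowed iff rank(source) <= rank(target): 6 <= 5? No
Result: 0

0


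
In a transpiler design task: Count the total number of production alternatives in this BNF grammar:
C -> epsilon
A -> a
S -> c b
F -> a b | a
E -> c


Counting alternatives per rule:
  C: 1 alternative(s)
  A: 1 alternative(s)
  S: 1 alternative(s)
  F: 2 alternative(s)
  E: 1 alternative(s)
Sum: 1 + 1 + 1 + 2 + 1 = 6

6


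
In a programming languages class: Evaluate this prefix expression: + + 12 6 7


Parsing prefix expression: + + 12 6 7
Step 1: Innermost operation '+ 12 6'
  12 + 6 = 18
Step 2: Outer operation '+ [18] 7'
  18 + 7 = 25

25


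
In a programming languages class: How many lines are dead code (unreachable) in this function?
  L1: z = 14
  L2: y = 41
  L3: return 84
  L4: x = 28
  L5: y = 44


Analyzing control flow:
  L1: reachable (before return)
  L2: reachable (before return)
  L3: reachable (return statement)
  L4: DEAD (after return at L3)
  L5: DEAD (after return at L3)
Return at L3, total lines = 5
Dead lines: L4 through L5
Count: 2

2


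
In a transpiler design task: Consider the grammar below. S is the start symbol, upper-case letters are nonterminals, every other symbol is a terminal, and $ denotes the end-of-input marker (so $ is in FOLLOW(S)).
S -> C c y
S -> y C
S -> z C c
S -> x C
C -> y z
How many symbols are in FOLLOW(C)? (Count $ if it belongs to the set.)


S is the start symbol and does not occur in any rule body, so FOLLOW(S) = {$}.
Examining every occurrence of C in a rule body:
  S -> C c y : C is followed by terminal 'c' -> add 'c'
  S -> y C : C is at the right end -> add FOLLOW(S) = {$}
  S -> z C c : C is followed by terminal 'c' -> add 'c' (already in the set)
  S -> x C : C is at the right end -> add FOLLOW(S) = {$} (already in the set)
  C -> y z : C does not occur in the body -> contributes nothing
FOLLOW(C) = {c, $}
Count: 2

2


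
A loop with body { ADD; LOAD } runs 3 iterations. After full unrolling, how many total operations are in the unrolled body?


Loop body operations: ADD, LOAD (2 ops per iteration)
Unrolling 3 iterations:
  Iteration 1: ADD, LOAD (2 ops)
  Iteration 2: ADD, LOAD (2 ops)
  Iteration 3: ADD, LOAD (2 ops)
Total: 3 iterations * 2 ops/iter = 6 operations

6


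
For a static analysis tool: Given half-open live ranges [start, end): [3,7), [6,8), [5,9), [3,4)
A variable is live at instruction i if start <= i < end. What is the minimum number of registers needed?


Live ranges:
  Var0: [3, 7)
  Var1: [6, 8)
  Var2: [5, 9)
  Var3: [3, 4)
Sweep-line events (position, delta, active):
  pos=3 start -> active=1
  pos=3 start -> active=2
  pos=4 end -> active=1
  pos=5 start -> active=2
  pos=6 start -> active=3
  pos=7 end -> active=2
  pos=8 end -> active=1
  pos=9 end -> active=0
Maximum simultaneous active: 3
Minimum registers needed: 3

3


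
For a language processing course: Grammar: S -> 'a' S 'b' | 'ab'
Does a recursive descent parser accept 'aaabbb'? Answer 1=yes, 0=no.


Grammar accepts strings of the form a^n b^n (n >= 1)
Word: 'aaabbb'
Counting: 3 a's and 3 b's
Check: 3 == 3? Yes
Derivation (S -> aSb applied 2 time(s), then S -> ab): S => aSb => aaSbb => aaabbb
Accepted

1


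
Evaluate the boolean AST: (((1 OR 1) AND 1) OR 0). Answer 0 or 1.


Step 1: Evaluate inner node
  1 OR 1 = 1
Step 2: Evaluate next node
  1 AND 1 = 1
Step 3: Evaluate root node
  1 OR 0 = 1

1


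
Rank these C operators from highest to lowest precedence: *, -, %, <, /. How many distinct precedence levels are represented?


Looking up precedence for each operator:
  * -> precedence 6
  - -> precedence 5
  % -> precedence 6
  < -> precedence 4
  / -> precedence 6
Sorted highest to lowest: *, %, /, -, <
Distinct precedence values: [6, 5, 4]
Number of distinct levels: 3

3


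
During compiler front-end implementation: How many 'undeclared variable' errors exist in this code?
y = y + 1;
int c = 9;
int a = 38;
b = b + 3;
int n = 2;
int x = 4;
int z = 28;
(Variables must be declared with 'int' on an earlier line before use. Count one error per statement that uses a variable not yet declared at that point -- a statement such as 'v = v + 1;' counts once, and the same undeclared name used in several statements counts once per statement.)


Scanning code line by line:
  Line 1: use 'y' -> ERROR (undeclared)
  Line 2: declare 'c' -> declared = ['c']
  Line 3: declare 'a' -> declared = ['a', 'c']
  Line 4: use 'b' -> ERROR (undeclared)
  Line 5: declare 'n' -> declared = ['a', 'c', 'n']
  Line 6: declare 'x' -> declared = ['a', 'c', 'n', 'x']
  Line 7: declare 'z' -> declared = ['a', 'c', 'n', 'x', 'z']
Total undeclared variable errors: 2

2


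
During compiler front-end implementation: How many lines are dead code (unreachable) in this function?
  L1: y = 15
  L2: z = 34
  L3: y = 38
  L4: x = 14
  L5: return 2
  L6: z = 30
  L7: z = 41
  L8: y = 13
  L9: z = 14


Analyzing control flow:
  L1: reachable (before return)
  L2: reachable (before return)
  L3: reachable (before return)
  L4: reachable (before return)
  L5: reachable (return statement)
  L6: DEAD (after return at L5)
  L7: DEAD (after return at L5)
  L8: DEAD (after return at L5)
  L9: DEAD (after return at L5)
Return at L5, total lines = 9
Dead lines: L6 through L9
Count: 4

4


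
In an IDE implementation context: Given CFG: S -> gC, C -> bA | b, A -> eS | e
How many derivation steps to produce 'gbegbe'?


Grammar: S -> gC, C -> bA | b, A -> eS | e
Deriving 'gbegbe':
Step 1: S -> gC => gC
Step 2: C -> bA => gbA
Step 3: A -> eS => gbeS
Step 4: S -> gC => gbegC
Step 5: C -> bA => gbegbA
Step 6: A -> e => gbegbe
Total derivation steps: 6

6


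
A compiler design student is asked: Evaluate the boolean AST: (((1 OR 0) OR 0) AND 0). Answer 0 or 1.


Step 1: Evaluate inner node
  1 OR 0 = 1
Step 2: Evaluate next node
  1 OR 0 = 1
Step 3: Evaluate root node
  1 AND 0 = 0

0


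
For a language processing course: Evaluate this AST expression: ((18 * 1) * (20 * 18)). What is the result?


Expression: ((18 * 1) * (20 * 18))
Evaluating step by step:
  18 * 1 = 18
  20 * 18 = 360
  18 * 360 = 6480
Result: 6480

6480


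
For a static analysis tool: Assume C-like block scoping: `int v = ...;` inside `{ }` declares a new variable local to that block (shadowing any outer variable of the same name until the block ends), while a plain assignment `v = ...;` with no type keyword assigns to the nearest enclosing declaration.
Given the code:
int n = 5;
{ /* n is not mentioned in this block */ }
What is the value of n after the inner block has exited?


Analyzing scoping rules:
Outer scope: declares n = 5
Inner block: n is neither redeclared nor assigned -> unchanged
After the block -> 5
Result: 5

5


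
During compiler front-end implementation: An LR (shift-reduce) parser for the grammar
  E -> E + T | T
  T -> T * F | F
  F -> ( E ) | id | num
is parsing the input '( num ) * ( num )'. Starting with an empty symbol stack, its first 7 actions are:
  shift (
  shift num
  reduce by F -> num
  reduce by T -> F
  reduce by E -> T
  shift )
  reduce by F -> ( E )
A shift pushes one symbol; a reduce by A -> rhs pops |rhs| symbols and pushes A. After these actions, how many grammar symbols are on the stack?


Tracking the symbol stack through each action:
  Action 1: shift '(' : push -> stack = [(] (size 1)
  Action 2: shift 'num' : push -> stack = [(, num] (size 2)
  Action 3: reduce by F -> num : pop 1, push F -> stack = [(, F] (size 2)
  Action 4: reduce by T -> F : pop 1, push T -> stack = [(, T] (size 2)
  Action 5: reduce by E -> T : pop 1, push E -> stack = [(, E] (size 2)
  Action 6: shift ')' : push -> stack = [(, E, )] (size 3)
  Action 7: reduce by F -> ( E ) : pop 3, push F -> stack = [F] (size 1)
Final stack size: 1

1


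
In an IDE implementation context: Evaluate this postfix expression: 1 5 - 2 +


Processing tokens left to right:
Push 1, Push 5
Pop 1 and 5, compute 1 - 5 = -4, push -4
Push 2
Pop -4 and 2, compute -4 + 2 = -2, push -2
Stack result: -2

-2


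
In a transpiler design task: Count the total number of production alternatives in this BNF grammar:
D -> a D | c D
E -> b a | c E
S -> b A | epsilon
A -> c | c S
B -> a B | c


Counting alternatives per rule:
  D: 2 alternative(s)
  E: 2 alternative(s)
  S: 2 alternative(s)
  A: 2 alternative(s)
  B: 2 alternative(s)
Sum: 2 + 2 + 2 + 2 + 2 = 10

10


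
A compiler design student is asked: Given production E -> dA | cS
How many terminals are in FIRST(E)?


Production: E -> dA | cS
Examining each alternative for leading terminals:
  E -> dA : first terminal = 'd'
  E -> cS : first terminal = 'c'
FIRST(E) = {c, d}
Count: 2

2


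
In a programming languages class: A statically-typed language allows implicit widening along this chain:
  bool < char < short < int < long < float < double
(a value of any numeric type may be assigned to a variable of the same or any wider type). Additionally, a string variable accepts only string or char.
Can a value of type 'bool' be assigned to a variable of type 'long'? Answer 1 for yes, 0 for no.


Target variable type: long
Source value type: bool
Numeric ranks: bool=0, long=4
Widening allowed iff rank(source) <= rank(target): 0 <= 4? Yes
Result: 1

1


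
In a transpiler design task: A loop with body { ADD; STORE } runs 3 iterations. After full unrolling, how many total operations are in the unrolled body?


Loop body operations: ADD, STORE (2 ops per iteration)
Unrolling 3 iterations:
  Iteration 1: ADD, STORE (2 ops)
  Iteration 2: ADD, STORE (2 ops)
  Iteration 3: ADD, STORE (2 ops)
Total: 3 iterations * 2 ops/iter = 6 operations

6


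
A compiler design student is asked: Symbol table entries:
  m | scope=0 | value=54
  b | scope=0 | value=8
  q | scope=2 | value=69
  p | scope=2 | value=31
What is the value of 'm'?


Searching symbol table for 'm':
  m | scope=0 | value=54 <- MATCH
  b | scope=0 | value=8
  q | scope=2 | value=69
  p | scope=2 | value=31
Found 'm' at scope 0 with value 54

54


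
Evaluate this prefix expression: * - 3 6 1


Parsing prefix expression: * - 3 6 1
Step 1: Innermost operation '- 3 6'
  3 - 6 = -3
Step 2: Outer operation '* [-3] 1'
  -3 * 1 = -3

-3


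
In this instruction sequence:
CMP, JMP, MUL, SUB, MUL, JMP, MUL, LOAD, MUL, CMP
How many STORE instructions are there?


Scanning instruction sequence for STORE:
  Position 1: CMP
  Position 2: JMP
  Position 3: MUL
  Position 4: SUB
  Position 5: MUL
  Position 6: JMP
  Position 7: MUL
  Position 8: LOAD
  Position 9: MUL
  Position 10: CMP
Matches at positions: []
Total STORE count: 0

0


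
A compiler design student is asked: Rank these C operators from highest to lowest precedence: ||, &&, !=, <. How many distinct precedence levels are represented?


Looking up precedence for each operator:
  || -> precedence 1
  && -> precedence 2
  != -> precedence 3
  < -> precedence 4
Sorted highest to lowest: <, !=, &&, ||
Distinct precedence values: [4, 3, 2, 1]
Number of distinct levels: 4

4


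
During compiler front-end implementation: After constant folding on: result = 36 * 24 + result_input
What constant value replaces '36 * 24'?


Identifying constant sub-expression:
  Original: result = 36 * 24 + result_input
  36 and 24 are both compile-time constants
  Evaluating: 36 * 24 = 864
  After folding: result = 864 + result_input

864


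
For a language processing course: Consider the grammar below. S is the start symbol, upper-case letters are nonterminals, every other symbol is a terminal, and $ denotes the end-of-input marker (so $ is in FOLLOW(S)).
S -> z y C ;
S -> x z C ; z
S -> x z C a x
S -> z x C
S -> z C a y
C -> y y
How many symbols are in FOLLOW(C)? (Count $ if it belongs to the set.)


S is the start symbol and does not occur in any rule body, so FOLLOW(S) = {$}.
Examining every occurrence of C in a rule body:
  S -> z y C ; : C is followed by terminal ';' -> add ';'
  S -> x z C ; z : C is followed by terminal ';' -> add ';' (already in the set)
  S -> x z C a x : C is followed by terminal 'a' -> add 'a'
  S -> z x C : C is at the right end -> add FOLLOW(S) = {$}
  S -> z C a y : C is followed by terminal 'a' -> add 'a' (already in the set)
  C -> y y : C does not occur in the body -> contributes nothing
FOLLOW(C) = {;, a, $}
Count: 3

3


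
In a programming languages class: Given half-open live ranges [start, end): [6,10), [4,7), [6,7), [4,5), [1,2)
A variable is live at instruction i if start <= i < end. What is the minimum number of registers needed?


Live ranges:
  Var0: [6, 10)
  Var1: [4, 7)
  Var2: [6, 7)
  Var3: [4, 5)
  Var4: [1, 2)
Sweep-line events (position, delta, active):
  pos=1 start -> active=1
  pos=2 end -> active=0
  pos=4 start -> active=1
  pos=4 start -> active=2
  pos=5 end -> active=1
  pos=6 start -> active=2
  pos=6 start -> active=3
  pos=7 end -> active=2
  pos=7 end -> active=1
  pos=10 end -> active=0
Maximum simultaneous active: 3
Minimum registers needed: 3

3


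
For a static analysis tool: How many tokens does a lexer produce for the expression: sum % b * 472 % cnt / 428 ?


Scanning 'sum % b * 472 % cnt / 428'
Token 1: 'sum' -> identifier
Token 2: '%' -> operator
Token 3: 'b' -> identifier
Token 4: '*' -> operator
Token 5: '472' -> integer_literal
Token 6: '%' -> operator
Token 7: 'cnt' -> identifier
Token 8: '/' -> operator
Token 9: '428' -> integer_literal
Total tokens: 9

9


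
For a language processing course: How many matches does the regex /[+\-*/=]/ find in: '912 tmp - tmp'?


Pattern: /[+\-*/=]/ (operators)
Input: '912 tmp - tmp'
Scanning for matches:
  Match 1: '-'
Total matches: 1

1


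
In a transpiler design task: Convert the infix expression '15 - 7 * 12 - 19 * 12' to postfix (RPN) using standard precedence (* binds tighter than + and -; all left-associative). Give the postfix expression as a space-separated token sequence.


Applying the shunting-yard algorithm:
  Operand 15 -> output
  Push '-' onto operator stack -> op-stack: [-]
  Operand 7 -> output
  Push '*' onto operator stack -> op-stack: [-, *]
  Operand 12 -> output
  See '-' (prec 1); top '*' (prec 2) >= it -> pop '*' to output
  See '-' (prec 1); top '-' (prec 1) >= it -> pop '-' to output
  Push '-' onto operator stack -> op-stack: [-]
  Operand 19 -> output
  Push '*' onto operator stack -> op-stack: [-, *]
  Operand 12 -> output
  End of input: pop '*' to output
  End of input: pop '-' to output
Postfix result: 15 7 12 * - 19 12 * -

15 7 12 * - 19 12 * -


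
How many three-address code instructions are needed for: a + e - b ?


Expression: a + e - b
Generating three-address code (respecting * over +/- precedence):
  Instruction 1: t1 = a + e
  Instruction 2: t2 = t1 - b
Total instructions: 2

2


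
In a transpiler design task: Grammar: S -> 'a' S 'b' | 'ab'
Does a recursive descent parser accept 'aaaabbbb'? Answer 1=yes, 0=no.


Grammar accepts strings of the form a^n b^n (n >= 1)
Word: 'aaaabbbb'
Counting: 4 a's and 4 b's
Check: 4 == 4? Yes
Derivation (S -> aSb applied 3 time(s), then S -> ab): S => aSb => aaSbb => aaaSbbb => aaaabbbb
Accepted

1


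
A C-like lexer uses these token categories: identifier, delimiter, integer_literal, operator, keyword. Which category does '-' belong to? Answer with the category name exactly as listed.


Token: '-'
Checking categories:
  identifier: no
  integer_literal: no
  operator: YES
  keyword: no
  delimiter: no
Category: operator

operator


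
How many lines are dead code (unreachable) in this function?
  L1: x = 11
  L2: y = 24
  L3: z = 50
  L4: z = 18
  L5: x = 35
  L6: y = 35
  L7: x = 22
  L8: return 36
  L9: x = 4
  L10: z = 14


Analyzing control flow:
  L1: reachable (before return)
  L2: reachable (before return)
  L3: reachable (before return)
  L4: reachable (before return)
  L5: reachable (before return)
  L6: reachable (before return)
  L7: reachable (before return)
  L8: reachable (return statement)
  L9: DEAD (after return at L8)
  L10: DEAD (after return at L8)
Return at L8, total lines = 10
Dead lines: L9 through L10
Count: 2

2


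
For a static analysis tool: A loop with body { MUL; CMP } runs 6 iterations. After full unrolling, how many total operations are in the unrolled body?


Loop body operations: MUL, CMP (2 ops per iteration)
Unrolling 6 iterations:
  Iteration 1: MUL, CMP (2 ops)
  Iteration 2: MUL, CMP (2 ops)
  Iteration 3: MUL, CMP (2 ops)
  Iteration 4: MUL, CMP (2 ops)
  Iteration 5: MUL, CMP (2 ops)
  Iteration 6: MUL, CMP (2 ops)
Total: 6 iterations * 2 ops/iter = 12 operations

12


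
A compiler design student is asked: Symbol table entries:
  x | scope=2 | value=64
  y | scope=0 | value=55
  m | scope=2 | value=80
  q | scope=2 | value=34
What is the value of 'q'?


Searching symbol table for 'q':
  x | scope=2 | value=64
  y | scope=0 | value=55
  m | scope=2 | value=80
  q | scope=2 | value=34 <- MATCH
Found 'q' at scope 2 with value 34

34


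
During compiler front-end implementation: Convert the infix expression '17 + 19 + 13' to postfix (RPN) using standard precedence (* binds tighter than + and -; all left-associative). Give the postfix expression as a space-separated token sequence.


Applying the shunting-yard algorithm:
  Operand 17 -> output
  Push '+' onto operator stack -> op-stack: [+]
  Operand 19 -> output
  See '+' (prec 1); top '+' (prec 1) >= it -> pop '+' to output
  Push '+' onto operator stack -> op-stack: [+]
  Operand 13 -> output
  End of input: pop '+' to output
Postfix result: 17 19 + 13 +

17 19 + 13 +
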